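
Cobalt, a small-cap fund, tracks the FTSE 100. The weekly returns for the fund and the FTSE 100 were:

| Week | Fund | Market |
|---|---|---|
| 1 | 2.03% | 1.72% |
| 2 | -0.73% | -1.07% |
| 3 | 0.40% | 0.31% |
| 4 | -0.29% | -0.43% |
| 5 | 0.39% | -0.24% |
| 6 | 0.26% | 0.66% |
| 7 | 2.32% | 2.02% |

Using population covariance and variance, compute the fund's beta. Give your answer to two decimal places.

0.96

r̄p = 0.6257%,  r̄m = 0.4243%
Cov = Σ(rp − r̄p)(rm − r̄m) / 7 = 1.0611
Var(rm) = Σ(rm − r̄m)² / 7 = 1.0997
β = Cov / Var = 1.0611 / 1.0997 = 0.9649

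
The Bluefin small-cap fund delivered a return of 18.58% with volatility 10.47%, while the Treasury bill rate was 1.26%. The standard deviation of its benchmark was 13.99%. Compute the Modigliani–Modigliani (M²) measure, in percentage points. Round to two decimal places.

24.40

Sharpe = (Rp − Rf) / σp = (18.58% − 1.26%) / 10.47% = 1.6543
M² = Rf + Sharpe × σm = 1.26% + 1.6543 × 13.99% = 24.4037%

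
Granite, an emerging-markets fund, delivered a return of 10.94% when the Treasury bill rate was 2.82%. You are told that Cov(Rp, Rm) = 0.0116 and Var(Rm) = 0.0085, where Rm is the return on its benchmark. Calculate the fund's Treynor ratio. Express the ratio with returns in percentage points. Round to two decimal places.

5.95

β = Cov / Var = 0.0116 / 0.0085 = 1.3647
Treynor = (Rp − Rf) / β = (10.94% − 2.82%) / 1.3647 = 8.12 / 1.3647 = 5.9500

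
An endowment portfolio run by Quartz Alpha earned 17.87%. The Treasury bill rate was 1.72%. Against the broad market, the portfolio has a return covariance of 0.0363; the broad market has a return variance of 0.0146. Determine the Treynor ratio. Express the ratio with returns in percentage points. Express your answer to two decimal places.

β = Cov / Var = 0.0363 / 0.0146 = 2.4863
Treynor = (Rp − Rf) / β = (17.87% − 1.72%) / 2.4863 = 16.15 / 2.4863 = 6.4956

6.50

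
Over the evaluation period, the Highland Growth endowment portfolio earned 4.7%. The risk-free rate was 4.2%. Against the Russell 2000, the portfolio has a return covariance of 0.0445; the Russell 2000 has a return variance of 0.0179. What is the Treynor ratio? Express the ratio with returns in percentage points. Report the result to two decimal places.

0.20

β = Cov / Var = 0.0445 / 0.0179 = 2.4860
Treynor = (Rp − Rf) / β = (4.7% − 4.2%) / 2.4860 = 0.50 / 2.4860 = 0.2011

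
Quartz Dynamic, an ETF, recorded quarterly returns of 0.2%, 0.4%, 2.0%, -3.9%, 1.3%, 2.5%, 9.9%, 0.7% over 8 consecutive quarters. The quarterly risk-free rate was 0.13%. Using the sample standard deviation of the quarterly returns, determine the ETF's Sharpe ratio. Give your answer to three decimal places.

Mean return r̄ = 13.10 / 8 = 1.6375%
Σ(r − r̄)² = 104.3988; sample σ = √(104.3988/7) = 3.8619%
Sharpe = (r̄ − rf) / σ = (1.6375 − 0.13) / 3.8619 = 1.5075 / 3.8619 = 0.3904

0.390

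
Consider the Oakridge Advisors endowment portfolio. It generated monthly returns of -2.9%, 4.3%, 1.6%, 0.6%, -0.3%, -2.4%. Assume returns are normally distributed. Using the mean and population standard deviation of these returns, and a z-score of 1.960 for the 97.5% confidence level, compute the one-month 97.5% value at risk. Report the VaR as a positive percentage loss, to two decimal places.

4.62

μ = (-2.9 + 4.3 + 1.6 + 0.6 − 0.3 − 2.4) / 6 = 0.1500%
Σ(r − μ)² = 35.5350; population σ = √(35.5350/6) = 2.4336%
VaR = −(μ − z·σ) = −(0.1500 − 1.960 × 2.4336) = −(-4.6199) = 4.6199%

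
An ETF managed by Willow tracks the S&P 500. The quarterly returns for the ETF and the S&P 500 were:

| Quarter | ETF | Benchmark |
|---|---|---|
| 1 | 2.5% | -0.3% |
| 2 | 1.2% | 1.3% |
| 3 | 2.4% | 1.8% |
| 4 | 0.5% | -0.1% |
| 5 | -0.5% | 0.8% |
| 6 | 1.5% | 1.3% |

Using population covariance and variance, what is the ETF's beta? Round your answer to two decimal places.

0.16

r̄p = 1.2667%,  r̄m = 0.8000%
Cov = Σ(rp − r̄p)(rm − r̄m) / 6 = 0.0917
Var(rm) = Σ(rm − r̄m)² / 6 = 0.5867
β = Cov / Var = 0.0917 / 0.5867 = 0.1563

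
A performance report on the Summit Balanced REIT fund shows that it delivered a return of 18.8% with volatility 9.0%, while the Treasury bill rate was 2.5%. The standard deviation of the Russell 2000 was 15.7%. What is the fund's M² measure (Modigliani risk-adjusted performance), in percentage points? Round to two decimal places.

30.93

Sharpe = (Rp − Rf) / σp = (18.8% − 2.5%) / 9.0% = 1.8111
M² = Rf + Sharpe × σm = 2.5% + 1.8111 × 15.7% = 30.9343%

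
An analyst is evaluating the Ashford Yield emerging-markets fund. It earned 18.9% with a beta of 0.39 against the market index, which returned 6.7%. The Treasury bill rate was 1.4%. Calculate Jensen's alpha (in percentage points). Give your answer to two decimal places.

CAPM expected return = Rf + β(Rm − Rf) = 1.4% + 0.39 × (6.7% − 1.4%) = 1.4 + 0.39 × 5.30 = 3.4670%
Jensen's α = Rp − E[R] = 18.9% − 3.4670% = 15.4330

15.43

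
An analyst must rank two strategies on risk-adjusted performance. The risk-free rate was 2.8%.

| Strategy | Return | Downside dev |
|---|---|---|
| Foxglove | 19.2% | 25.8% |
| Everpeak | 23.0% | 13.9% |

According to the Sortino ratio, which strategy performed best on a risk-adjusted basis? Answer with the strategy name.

Foxglove: Sortino ratio = (19.2% − 2.8%) / 25.8% = 0.636
Everpeak: Sortino ratio = (23.0% − 2.8%) / 13.9% = 1.453
Highest: Everpeak (1.453).

Everpeak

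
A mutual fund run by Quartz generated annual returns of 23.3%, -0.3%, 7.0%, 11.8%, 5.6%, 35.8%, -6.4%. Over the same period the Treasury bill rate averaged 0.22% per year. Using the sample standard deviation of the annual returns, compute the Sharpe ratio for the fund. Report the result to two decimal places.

μ = (23.3 − 0.3 + 7 + 11.8 + 5.6 + 35.8 − 6.4) / 7 = 10.9714%
Σ(r − μ)² = (23.3 − 10.9714)² + (-0.3 − 10.9714)² + (7 − 10.9714)² + … = 1242.5743
σ = √[1242.5743 / 6] = 14.3908%
Sharpe = (μ − rf) / σ = (10.9714 − 0.22) / 14.3908 = 10.7514 / 14.3908 = 0.7471

0.75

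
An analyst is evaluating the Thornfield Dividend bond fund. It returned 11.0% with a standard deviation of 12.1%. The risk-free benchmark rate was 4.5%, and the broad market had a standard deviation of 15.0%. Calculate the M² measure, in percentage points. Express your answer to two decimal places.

12.56

Sharpe = (Rp − Rf) / σp = (11.0% − 4.5%) / 12.1% = 0.5372
M² = Rf + Sharpe × σm = 4.5% + 0.5372 × 15.0% = 12.5580%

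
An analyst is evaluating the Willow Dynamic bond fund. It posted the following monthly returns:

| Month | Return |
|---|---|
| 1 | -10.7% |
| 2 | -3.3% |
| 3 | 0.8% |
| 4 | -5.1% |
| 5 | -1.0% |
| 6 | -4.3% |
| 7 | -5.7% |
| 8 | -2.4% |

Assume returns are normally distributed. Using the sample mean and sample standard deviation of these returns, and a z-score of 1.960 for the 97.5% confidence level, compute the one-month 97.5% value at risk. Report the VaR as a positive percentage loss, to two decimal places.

Mean return r̄ = -31.70 / 8 = -3.9625%
Σ(r − r̄)² = 84.1588; sample σ = √(84.1588/7) = 3.4674%
VaR = −(r̄ − z·σ) = −(-3.9625 − 1.960 × 3.4674) = −(-10.7586) = 10.7586%

10.76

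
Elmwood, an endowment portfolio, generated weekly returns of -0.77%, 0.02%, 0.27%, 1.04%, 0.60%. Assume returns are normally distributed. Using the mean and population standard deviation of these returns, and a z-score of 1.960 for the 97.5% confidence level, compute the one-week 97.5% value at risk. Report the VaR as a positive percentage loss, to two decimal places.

Mean return r̄ = 1.160 / 5 = 0.2320%
Population std dev = √[1.8387 / 5] = 0.6064%
VaR = −(r̄ − z·σ) = −(0.2320 − 1.960 × 0.6064) = −(-0.9565) = 0.9565%

0.96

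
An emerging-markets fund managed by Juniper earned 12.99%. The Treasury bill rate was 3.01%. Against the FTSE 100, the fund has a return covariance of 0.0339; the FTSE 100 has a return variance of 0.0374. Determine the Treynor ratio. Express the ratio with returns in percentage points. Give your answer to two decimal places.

11.01

β = Cov / Var = 0.0339 / 0.0374 = 0.9064
Treynor = (Rp − Rf) / β = (12.99% − 3.01%) / 0.9064 = 9.98 / 0.9064 = 11.0106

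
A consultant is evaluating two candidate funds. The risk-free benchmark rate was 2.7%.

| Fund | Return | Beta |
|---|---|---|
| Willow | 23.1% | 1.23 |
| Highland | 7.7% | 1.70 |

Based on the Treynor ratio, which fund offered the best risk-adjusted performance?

Willow

Willow: Treynor = (23.1% − 2.7%) / 1.23 = 16.585
Highland: Treynor = (7.7% − 2.7%) / 1.70 = 2.941
Highest: Willow (16.585).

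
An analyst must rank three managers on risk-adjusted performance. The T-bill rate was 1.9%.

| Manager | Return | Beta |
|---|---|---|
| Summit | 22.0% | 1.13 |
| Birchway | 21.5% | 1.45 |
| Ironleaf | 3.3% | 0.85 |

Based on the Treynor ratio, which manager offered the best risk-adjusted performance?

Summit: Treynor = (22.0% − 1.9%) / 1.13 = 17.788
Birchway: Treynor = (21.5% − 1.9%) / 1.45 = 13.517
Ironleaf: Treynor = (3.3% − 1.9%) / 0.85 = 1.647
Highest: Summit (17.788).

Summit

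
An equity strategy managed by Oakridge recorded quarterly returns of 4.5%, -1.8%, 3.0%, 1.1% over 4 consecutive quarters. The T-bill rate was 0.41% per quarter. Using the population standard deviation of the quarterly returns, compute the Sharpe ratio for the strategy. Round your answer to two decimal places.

Mean return r̄ = 6.80 / 4 = 1.7000%
Σ(r − r̄)² = 22.1400; population σ = √(22.1400/4) = 2.3527%
Sharpe = (r̄ − rf) / σ = (1.7000 − 0.41) / 2.3527 = 1.2900 / 2.3527 = 0.5483

0.55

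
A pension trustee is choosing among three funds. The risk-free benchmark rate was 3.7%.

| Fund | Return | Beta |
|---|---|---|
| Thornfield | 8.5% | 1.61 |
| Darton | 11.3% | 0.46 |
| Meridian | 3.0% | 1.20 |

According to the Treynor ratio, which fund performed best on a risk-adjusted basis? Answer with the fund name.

Thornfield: Treynor = (8.5% − 3.7%) / 1.61 = 2.981
Darton: Treynor = (11.3% − 3.7%) / 0.46 = 16.522
Meridian: Treynor = (3.0% − 3.7%) / 1.20 = -0.583
Highest: Darton (16.522).

Darton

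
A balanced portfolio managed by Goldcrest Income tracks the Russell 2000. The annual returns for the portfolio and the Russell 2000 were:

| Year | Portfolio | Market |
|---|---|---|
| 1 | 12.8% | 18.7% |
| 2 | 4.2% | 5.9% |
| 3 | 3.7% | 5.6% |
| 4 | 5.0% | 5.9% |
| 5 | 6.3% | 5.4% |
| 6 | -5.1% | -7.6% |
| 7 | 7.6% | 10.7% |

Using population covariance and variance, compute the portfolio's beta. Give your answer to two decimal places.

0.68

r̄p = 4.9286%,  r̄m = 6.3714%
Cov = Σ(rp − r̄p)(rm − r̄m) / 7 = 35.5208
Var(rm) = Σ(rm − r̄m)² / 7 = 52.5592
β = Cov / Var = 35.5208 / 52.5592 = 0.6758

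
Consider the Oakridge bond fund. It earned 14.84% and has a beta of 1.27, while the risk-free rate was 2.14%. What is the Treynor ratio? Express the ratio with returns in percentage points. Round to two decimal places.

Treynor = (Rp − Rf) / β = (14.84% − 2.14%) / 1.27 = 12.70 / 1.27 = 10.0000

10.00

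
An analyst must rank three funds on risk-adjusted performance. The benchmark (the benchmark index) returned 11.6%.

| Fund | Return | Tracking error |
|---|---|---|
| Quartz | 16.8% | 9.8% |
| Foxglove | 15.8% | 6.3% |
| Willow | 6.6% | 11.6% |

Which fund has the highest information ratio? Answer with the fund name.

Foxglove

Quartz: IR = (16.8% − 11.6%) / 9.8% = 0.531
Foxglove: IR = (15.8% − 11.6%) / 6.3% = 0.667
Willow: IR = (6.6% − 11.6%) / 11.6% = -0.431
Highest: Foxglove (0.667).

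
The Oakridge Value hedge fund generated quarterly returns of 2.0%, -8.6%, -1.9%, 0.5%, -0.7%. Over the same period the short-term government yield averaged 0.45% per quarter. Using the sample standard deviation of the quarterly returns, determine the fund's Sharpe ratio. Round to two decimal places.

μ = (2 − 8.6 − 1.9 + 0.5 − 0.7) / 5 = -1.7400%
Σ(r − μ)² = 67.1720; sample σ = √(67.1720/4) = 4.0979%
Sharpe = (μ − rf) / σ = (-1.7400 − 0.45) / 4.0979 = -2.1900 / 4.0979 = -0.5344

-0.53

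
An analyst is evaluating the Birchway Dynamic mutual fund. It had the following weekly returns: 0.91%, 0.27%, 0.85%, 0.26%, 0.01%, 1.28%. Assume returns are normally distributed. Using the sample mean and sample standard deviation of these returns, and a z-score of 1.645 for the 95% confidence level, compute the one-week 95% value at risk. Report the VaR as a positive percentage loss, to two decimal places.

0.21

Mean return μ = 3.580 / 6 = 0.5967%
Sample std dev = √[1.1935 / 5] = 0.4886%
VaR = −(μ − z·σ) = −(0.5967 − 1.645 × 0.4886) = −(-0.2070) = 0.2070%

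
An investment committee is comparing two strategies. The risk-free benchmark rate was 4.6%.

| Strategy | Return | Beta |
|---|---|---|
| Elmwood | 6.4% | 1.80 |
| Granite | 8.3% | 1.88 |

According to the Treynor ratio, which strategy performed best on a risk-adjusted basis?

Elmwood: Treynor = (6.4% − 4.6%) / 1.80 = 1.000
Granite: Treynor = (8.3% − 4.6%) / 1.88 = 1.968
Highest: Granite (1.968).

Granite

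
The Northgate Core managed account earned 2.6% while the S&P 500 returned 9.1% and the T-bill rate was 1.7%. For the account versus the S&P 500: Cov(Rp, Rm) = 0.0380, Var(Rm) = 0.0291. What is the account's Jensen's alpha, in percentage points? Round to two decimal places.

β = Cov / Var = 0.0380 / 0.0291 = 1.3058
E[R] = Rf + β(Rm − Rf) = 1.7% + 1.3058 × (9.1% − 1.7%) = 11.3629%
α = Rp − E[R] = 2.6% − 11.3629% = -8.7629

-8.76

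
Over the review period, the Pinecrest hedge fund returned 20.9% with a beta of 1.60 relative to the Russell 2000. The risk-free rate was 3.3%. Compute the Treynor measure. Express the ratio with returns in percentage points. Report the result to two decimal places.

11.00

Treynor = (Rp − Rf) / β = (20.9% − 3.3%) / 1.60 = 17.60 / 1.60 = 11.0000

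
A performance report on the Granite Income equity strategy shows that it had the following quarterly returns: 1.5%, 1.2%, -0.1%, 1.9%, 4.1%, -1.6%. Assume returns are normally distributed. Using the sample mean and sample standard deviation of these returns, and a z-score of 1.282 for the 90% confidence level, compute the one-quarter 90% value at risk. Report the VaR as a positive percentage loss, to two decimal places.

1.30

μ = (1.5 + 1.2 − 0.1 + 1.9 + 4.1 − 1.6) / 6 = 7.00 / 6 = 1.1667%
Σ(r − μ)² = 18.5133; sample σ = √(18.5133/5) = 1.9242%
VaR = −(μ − z·σ) = −(1.1667 − 1.282 × 1.9242) = −(-1.3001) = 1.3001%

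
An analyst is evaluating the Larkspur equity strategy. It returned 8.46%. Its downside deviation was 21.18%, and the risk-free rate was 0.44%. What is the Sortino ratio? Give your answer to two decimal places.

0.38

Sortino = (Rp − Rf) / σd = (8.46% − 0.44%) / 21.18% = 8.02% / 21.18% = 0.3787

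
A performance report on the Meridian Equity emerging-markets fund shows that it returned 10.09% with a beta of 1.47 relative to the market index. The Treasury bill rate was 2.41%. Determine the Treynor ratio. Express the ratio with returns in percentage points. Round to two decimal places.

5.22

Treynor = (Rp − Rf) / β = (10.09% − 2.41%) / 1.47 = 7.68 / 1.47 = 5.2245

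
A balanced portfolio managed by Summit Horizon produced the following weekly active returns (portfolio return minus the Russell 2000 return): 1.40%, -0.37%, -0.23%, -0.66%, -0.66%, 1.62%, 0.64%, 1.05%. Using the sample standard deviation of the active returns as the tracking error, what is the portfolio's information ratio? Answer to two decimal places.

Mean return r̄ = 2.790 / 8 = 0.3488%
Sample std dev = √[6.1845 / 7] = 0.9399%
IR = r̄ / tracking error = 0.3488 / 0.9399 = 0.3711

0.37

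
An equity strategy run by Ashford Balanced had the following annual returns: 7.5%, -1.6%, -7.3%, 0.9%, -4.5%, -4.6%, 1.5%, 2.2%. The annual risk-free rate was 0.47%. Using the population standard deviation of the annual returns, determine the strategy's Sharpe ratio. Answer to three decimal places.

Mean return r̄ = -5.90 / 8 = -0.7375%
Σ(r − r̄)² = 157.0588; population σ = √(157.0588/8) = 4.4308%
Sharpe = (r̄ − rf) / σ = (-0.7375 − 0.47) / 4.4308 = -1.2075 / 4.4308 = -0.2725

-0.273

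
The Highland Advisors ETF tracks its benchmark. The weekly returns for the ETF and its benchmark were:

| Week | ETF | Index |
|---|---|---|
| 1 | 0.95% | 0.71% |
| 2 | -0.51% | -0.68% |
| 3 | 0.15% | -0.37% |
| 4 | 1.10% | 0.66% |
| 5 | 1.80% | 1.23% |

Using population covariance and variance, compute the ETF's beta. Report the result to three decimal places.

1.098

r̄p = 0.6980%,  r̄m = 0.3100%
Cov = Σ(rp − r̄p)(rm − r̄m) / 5 = 0.5648
Var(rm) = Σ(rm − r̄m)² / 5 = 0.5143
β = Cov / Var = 0.5648 / 0.5143 = 1.0982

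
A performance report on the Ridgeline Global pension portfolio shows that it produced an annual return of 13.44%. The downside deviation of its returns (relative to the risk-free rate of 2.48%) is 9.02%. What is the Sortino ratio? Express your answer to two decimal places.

1.22

Sortino = (Rp − Rf) / σd = (13.44% − 2.48%) / 9.02% = 10.96% / 9.02% = 1.2151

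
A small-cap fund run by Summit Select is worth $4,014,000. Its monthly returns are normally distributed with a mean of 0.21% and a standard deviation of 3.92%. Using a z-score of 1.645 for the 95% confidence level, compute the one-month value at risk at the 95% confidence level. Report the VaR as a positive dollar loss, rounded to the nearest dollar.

$250,409

Return at the 95% tail: μ − z·σ = 0.21% − 1.645 × 3.92% = 0.21 − 6.4484 = -6.2384%
VaR = −(-6.2384%) × $4,014,000 = 6.2384% × $4,014,000 = $250,409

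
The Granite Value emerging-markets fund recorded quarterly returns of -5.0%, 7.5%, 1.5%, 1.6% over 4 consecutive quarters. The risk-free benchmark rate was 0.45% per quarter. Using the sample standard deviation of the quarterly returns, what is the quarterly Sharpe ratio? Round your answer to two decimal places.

0.19

r̄ = (-5 + 7.5 + 1.5 + 1.6) / 4 = 1.4000%
Σ(r − r̄)² = 78.2200; sample σ = √(78.2200/3) = 5.1062%
Sharpe = (r̄ − rf) / σ = (1.4000 − 0.45) / 5.1062 = 0.9500 / 5.1062 = 0.1860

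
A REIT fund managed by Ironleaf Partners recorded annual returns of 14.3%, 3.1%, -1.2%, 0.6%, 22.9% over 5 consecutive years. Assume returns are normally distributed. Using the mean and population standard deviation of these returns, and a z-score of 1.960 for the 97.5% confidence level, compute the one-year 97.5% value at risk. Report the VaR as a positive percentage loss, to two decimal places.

μ = (14.3 + 3.1 − 1.2 + 0.6 + 22.9) / 5 = 39.70 / 5 = 7.9400%
Population σ = √[Σ(r − μ)² / 5] = √[425.0920 / 5] = √85.0184 = 9.2205%
VaR = −(μ − z·σ) = −(7.9400 − 1.960 × 9.2205) = −(-10.1322) = 10.1322%

10.13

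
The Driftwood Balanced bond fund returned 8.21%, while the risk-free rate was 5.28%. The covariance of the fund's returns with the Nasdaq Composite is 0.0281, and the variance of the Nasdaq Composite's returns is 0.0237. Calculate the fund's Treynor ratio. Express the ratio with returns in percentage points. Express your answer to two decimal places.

2.47

β = Cov / Var = 0.0281 / 0.0237 = 1.1857
Treynor = (Rp − Rf) / β = (8.21% − 5.28%) / 1.1857 = 2.93 / 1.1857 = 2.4711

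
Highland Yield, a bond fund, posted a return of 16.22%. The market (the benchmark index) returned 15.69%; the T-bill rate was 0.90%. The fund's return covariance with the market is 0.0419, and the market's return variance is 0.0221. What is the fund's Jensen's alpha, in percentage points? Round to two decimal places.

-12.72

β = Cov / Var = 0.0419 / 0.0221 = 1.8959
E[R] = Rf + β(Rm − Rf) = 0.90% + 1.8959 × (15.69% − 0.90%) = 28.9404%
α = Rp − E[R] = 16.22% − 28.9404% = -12.7204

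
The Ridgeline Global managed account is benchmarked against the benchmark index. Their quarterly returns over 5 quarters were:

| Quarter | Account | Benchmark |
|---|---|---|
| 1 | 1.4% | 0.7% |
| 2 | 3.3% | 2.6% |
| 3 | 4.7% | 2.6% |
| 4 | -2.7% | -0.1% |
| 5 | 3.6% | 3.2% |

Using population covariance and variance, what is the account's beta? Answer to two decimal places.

r̄p = 2.0600%,  r̄m = 1.8000%
Cov = Σ(rp − r̄p)(rm − r̄m) / 5 = 3.0060
Var(rm) = Σ(rm − r̄m)² / 5 = 1.6120
β = Cov / Var = 3.0060 / 1.6120 = 1.8648

1.86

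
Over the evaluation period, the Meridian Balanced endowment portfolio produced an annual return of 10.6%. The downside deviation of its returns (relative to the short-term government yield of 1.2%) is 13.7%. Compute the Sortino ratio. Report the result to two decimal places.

Sortino = (Rp − Rf) / σd = (10.6% − 1.2%) / 13.7% = 9.40% / 13.7% = 0.6861

0.69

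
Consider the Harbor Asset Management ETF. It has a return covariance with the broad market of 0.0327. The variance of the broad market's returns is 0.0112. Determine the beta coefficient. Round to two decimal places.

2.92

β = Cov(Rp, Rm) / Var(Rm) = 0.0327 / 0.0112 = 2.9196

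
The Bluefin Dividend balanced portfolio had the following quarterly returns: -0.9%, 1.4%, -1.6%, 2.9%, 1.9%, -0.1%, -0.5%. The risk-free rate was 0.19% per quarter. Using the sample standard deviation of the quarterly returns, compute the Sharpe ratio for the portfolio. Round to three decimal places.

Mean return r̄ = 3.10 / 7 = 0.4429%
Σ(r − r̄)² = 16.2371; sample σ = √(16.2371/6) = 1.6450%
Sharpe = (r̄ − rf) / σ = (0.4429 − 0.19) / 1.6450 = 0.2529 / 1.6450 = 0.1537

0.154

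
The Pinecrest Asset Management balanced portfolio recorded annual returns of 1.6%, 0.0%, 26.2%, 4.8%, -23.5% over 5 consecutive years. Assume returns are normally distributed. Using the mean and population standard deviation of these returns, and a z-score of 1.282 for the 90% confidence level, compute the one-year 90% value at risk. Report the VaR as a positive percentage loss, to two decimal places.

18.43

r̄ = (1.6 + 0 + 26.2 + 4.8 − 23.5) / 5 = 1.8200%
Population σ = √[Σ(r − r̄)² / 5] = √[1247.7280 / 5] = √249.5456 = 15.7970%
VaR = −(r̄ − z·σ) = −(1.8200 − 1.282 × 15.7970) = −(-18.4318) = 18.4318%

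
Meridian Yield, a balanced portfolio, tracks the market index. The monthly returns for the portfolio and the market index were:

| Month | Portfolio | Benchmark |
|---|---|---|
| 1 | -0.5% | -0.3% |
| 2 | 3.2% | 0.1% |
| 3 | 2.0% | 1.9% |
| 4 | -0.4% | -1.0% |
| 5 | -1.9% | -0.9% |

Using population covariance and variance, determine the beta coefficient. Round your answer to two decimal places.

r̄p = 0.4800%,  r̄m = -0.0400%
Cov = Σ(rp − r̄p)(rm − r̄m) / 5 = 1.2952
Var(rm) = Σ(rm − r̄m)² / 5 = 1.1024
β = Cov / Var = 1.2952 / 1.1024 = 1.1749

1.17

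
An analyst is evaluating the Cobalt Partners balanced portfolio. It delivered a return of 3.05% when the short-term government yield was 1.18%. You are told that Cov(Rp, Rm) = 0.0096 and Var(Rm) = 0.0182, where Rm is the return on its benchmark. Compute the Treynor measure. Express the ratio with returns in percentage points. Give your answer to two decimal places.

3.55

β = Cov / Var = 0.0096 / 0.0182 = 0.5275
Treynor = (Rp − Rf) / β = (3.05% − 1.18%) / 0.5275 = 1.87 / 0.5275 = 3.5450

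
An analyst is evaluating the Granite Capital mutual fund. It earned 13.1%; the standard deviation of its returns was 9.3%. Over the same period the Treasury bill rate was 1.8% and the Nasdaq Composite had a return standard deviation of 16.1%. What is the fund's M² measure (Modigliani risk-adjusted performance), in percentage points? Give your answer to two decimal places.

Sharpe = (Rp − Rf) / σp = (13.1% − 1.8%) / 9.3% = 1.2151
M² = Rf + Sharpe × σm = 1.8% + 1.2151 × 16.1% = 21.3631%

21.36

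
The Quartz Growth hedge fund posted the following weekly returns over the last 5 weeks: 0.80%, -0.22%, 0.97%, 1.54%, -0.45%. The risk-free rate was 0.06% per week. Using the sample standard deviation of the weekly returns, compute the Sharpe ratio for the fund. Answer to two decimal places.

r̄ = (0.8 − 0.22 + 0.97 + 1.54 − 0.45) / 5 = 0.5280%
Σ(r − r̄)² = 2.8095; sample σ = √(2.8095/4) = 0.8381%
Sharpe = (r̄ − rf) / σ = (0.5280 − 0.06) / 0.8381 = 0.4680 / 0.8381 = 0.5584

0.56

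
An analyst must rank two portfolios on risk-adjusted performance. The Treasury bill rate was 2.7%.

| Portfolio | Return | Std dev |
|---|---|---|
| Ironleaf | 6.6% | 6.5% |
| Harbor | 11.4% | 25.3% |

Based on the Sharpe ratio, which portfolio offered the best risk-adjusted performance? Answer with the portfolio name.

Ironleaf

Ironleaf: Sharpe ratio = (6.6% − 2.7%) / 6.5% = 0.600
Harbor: Sharpe ratio = (11.4% − 2.7%) / 25.3% = 0.344
Highest: Ironleaf (0.600).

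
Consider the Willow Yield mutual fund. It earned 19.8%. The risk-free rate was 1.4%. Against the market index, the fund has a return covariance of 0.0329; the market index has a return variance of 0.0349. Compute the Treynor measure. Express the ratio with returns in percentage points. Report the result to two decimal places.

β = Cov / Var = 0.0329 / 0.0349 = 0.9427
Treynor = (Rp − Rf) / β = (19.8% − 1.4%) / 0.9427 = 18.40 / 0.9427 = 19.5184

19.52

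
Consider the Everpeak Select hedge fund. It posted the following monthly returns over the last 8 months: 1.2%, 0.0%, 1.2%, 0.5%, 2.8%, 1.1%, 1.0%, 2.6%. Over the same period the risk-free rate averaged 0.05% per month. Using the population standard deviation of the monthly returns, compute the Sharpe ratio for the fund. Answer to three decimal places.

1.395

Mean return r̄ = 10.40 / 8 = 1.3000%
Population σ = √[Σ(r − r̄)² / 8] = √[6.4200 / 8] = √0.8025 = 0.8958%
Sharpe = (r̄ − rf) / σ = (1.3000 − 0.05) / 0.8958 = 1.2500 / 0.8958 = 1.3954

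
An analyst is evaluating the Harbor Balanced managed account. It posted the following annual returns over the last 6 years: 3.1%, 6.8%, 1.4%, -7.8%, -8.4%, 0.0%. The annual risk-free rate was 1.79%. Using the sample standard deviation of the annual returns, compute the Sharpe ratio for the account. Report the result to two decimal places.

-0.43

Mean return r̄ = -4.90 / 6 = -0.8167%
Σ(r − r̄)² = (3.1 − (-0.8167))² + (6.8 − (-0.8167))² + … = 185.2083
σ = √[185.2083 / 5] = 6.0862%
Sharpe = (r̄ − rf) / σ = (-0.8167 − 1.79) / 6.0862 = -2.6067 / 6.0862 = -0.4283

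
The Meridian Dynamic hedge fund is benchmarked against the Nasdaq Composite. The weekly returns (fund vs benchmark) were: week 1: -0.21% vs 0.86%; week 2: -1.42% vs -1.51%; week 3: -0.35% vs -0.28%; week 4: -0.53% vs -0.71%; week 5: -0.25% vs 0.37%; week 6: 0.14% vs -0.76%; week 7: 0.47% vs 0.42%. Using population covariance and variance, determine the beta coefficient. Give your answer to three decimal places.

r̄p = -0.3071%,  r̄m = -0.2300%
Cov = Σ(rp − r̄p)(rm − r̄m) / 7 = 0.2774
Var(rm) = Σ(rm − r̄m)² / 7 = 0.5890
β = Cov / Var = 0.2774 / 0.5890 = 0.4710

0.471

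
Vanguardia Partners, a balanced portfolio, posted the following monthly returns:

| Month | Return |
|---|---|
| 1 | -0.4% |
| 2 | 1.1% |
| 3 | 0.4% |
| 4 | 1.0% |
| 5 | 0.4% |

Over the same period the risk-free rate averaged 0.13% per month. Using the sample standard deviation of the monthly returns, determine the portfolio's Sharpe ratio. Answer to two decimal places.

0.62

Mean return r̄ = 2.50 / 5 = 0.5000%
Σ(r − r̄)² = (-0.4 − 0.5000)² + (1.1 − 0.5000)² + (0.4 − 0.5000)² + … = 1.4400
sample σ = √(1.4400 / 4) = √0.3600 = 0.6000%
Sharpe = (r̄ − rf) / σ = (0.5000 − 0.13) / 0.6000 = 0.3700 / 0.6000 = 0.6167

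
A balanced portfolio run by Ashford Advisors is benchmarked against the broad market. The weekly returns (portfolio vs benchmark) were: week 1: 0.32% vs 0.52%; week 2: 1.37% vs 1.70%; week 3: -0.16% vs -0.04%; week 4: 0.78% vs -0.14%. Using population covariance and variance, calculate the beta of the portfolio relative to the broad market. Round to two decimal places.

r̄p = 0.5775%,  r̄m = 0.5100%
Cov = Σ(rp − r̄p)(rm − r̄m) / 4 = 0.3036
Var(rm) = Σ(rm − r̄m)² / 4 = 0.5353
β = Cov / Var = 0.3036 / 0.5353 = 0.5672

0.57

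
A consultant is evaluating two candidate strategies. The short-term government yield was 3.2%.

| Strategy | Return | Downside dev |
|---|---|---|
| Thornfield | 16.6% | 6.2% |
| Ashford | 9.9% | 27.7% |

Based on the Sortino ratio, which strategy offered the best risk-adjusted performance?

Thornfield

Thornfield: Sortino ratio = (16.6% − 3.2%) / 6.2% = 2.161
Ashford: Sortino ratio = (9.9% − 3.2%) / 27.7% = 0.242
Highest: Thornfield (2.161).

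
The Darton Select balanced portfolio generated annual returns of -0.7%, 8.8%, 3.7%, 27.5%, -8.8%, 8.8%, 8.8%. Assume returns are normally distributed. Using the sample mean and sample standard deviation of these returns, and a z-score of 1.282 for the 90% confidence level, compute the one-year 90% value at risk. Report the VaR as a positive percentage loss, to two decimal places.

7.46

r̄ = (-0.7 + 8.8 + 3.7 + 27.5 − 8.8 + 8.8 + 8.8) / 7 = 48.10 / 7 = 6.8714%
Σ(r − r̄)² = (-0.7 − 6.8714)² + (8.8 − 6.8714)² + … = 749.6743
σ = √[749.6743 / 6] = 11.1779%
VaR = −(r̄ − z·σ) = −(6.8714 − 1.282 × 11.1779) = −(-7.4587) = 7.4587%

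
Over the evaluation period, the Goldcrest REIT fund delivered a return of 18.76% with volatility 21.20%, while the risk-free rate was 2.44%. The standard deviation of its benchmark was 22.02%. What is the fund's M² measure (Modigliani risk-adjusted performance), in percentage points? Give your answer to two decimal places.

Sharpe = (Rp − Rf) / σp = (18.76% − 2.44%) / 21.20% = 0.7698
M² = Rf + Sharpe × σm = 2.44% + 0.7698 × 22.02% = 19.3910%

19.39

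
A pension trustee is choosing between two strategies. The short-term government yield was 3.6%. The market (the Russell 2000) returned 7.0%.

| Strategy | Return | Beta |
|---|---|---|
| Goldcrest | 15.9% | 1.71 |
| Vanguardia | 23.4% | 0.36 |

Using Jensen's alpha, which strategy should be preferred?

Goldcrest: α = 15.9% − [3.6% + 1.71 × (7.0% − 3.6%)] = 6.486
Vanguardia: α = 23.4% − [3.6% + 0.36 × (7.0% − 3.6%)] = 18.576
Highest: Vanguardia (18.576).

Vanguardia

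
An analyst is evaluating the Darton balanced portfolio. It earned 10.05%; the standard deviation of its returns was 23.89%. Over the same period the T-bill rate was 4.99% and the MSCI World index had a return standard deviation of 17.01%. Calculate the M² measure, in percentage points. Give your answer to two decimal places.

Sharpe = (Rp − Rf) / σp = (10.05% − 4.99%) / 23.89% = 0.2118
M² = Rf + Sharpe × σm = 4.99% + 0.2118 × 17.01% = 8.5927%

8.59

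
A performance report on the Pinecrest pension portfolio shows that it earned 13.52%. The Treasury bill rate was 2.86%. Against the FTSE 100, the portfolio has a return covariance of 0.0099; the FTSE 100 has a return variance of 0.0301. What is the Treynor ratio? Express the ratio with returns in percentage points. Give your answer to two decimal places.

32.41

β = Cov / Var = 0.0099 / 0.0301 = 0.3289
Treynor = (Rp − Rf) / β = (13.52% − 2.86%) / 0.3289 = 10.66 / 0.3289 = 32.4111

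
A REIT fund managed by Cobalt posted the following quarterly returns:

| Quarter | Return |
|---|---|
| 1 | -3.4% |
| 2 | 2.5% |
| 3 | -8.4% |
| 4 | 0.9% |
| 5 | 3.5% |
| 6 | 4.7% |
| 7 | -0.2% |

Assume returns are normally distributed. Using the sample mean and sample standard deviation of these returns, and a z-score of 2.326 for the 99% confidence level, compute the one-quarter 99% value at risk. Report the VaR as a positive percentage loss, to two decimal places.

10.61

r̄ = (-3.4 + 2.5 − 8.4 + 0.9 + 3.5 + 4.7 − 0.2) / 7 = -0.0571%
Sample std dev = √[123.5371 / 6] = 4.5376%
VaR = −(r̄ − z·σ) = −(-0.0571 − 2.326 × 4.5376) = −(-10.6116) = 10.6116%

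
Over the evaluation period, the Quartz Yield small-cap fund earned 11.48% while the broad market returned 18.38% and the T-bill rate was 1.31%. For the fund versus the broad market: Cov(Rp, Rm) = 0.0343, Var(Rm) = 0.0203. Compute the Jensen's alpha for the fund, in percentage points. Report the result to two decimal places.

β = Cov / Var = 0.0343 / 0.0203 = 1.6897
E[R] = Rf + β(Rm − Rf) = 1.31% + 1.6897 × (18.38% − 1.31%) = 30.1532%
α = Rp − E[R] = 11.48% − 30.1532% = -18.6732

-18.67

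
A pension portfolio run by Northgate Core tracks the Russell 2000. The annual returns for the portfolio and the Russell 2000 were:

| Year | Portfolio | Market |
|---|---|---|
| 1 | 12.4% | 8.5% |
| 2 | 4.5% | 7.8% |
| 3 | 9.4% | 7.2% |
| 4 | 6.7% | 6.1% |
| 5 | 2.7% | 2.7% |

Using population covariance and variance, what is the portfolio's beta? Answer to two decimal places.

r̄p = 7.1400%,  r̄m = 6.4600%
Cov = Σ(rp − r̄p)(rm − r̄m) / 5 = 5.1436
Var(rm) = Σ(rm − r̄m)² / 5 = 4.1544
β = Cov / Var = 5.1436 / 4.1544 = 1.2381

1.24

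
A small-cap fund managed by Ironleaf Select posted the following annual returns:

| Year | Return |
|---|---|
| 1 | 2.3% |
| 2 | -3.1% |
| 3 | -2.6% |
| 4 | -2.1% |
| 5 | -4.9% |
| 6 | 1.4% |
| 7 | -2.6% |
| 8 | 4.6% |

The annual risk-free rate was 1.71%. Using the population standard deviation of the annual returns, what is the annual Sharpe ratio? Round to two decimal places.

r̄ = (2.3 − 3.1 − 2.6 − 2.1 − 4.9 + 1.4 − 2.6 + 4.6) / 8 = -0.8750%
Population std dev = √[73.8350 / 8] = 3.0380%
Sharpe = (r̄ − rf) / σ = (-0.8750 − 1.71) / 3.0380 = -2.5850 / 3.0380 = -0.8509

-0.85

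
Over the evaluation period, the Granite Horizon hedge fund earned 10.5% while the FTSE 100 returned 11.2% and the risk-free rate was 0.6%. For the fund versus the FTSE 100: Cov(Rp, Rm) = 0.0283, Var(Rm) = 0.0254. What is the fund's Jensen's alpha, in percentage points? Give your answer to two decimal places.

β = Cov / Var = 0.0283 / 0.0254 = 1.1142
E[R] = Rf + β(Rm − Rf) = 0.6% + 1.1142 × (11.2% − 0.6%) = 12.4105%
α = Rp − E[R] = 10.5% − 12.4105% = -1.9105

-1.91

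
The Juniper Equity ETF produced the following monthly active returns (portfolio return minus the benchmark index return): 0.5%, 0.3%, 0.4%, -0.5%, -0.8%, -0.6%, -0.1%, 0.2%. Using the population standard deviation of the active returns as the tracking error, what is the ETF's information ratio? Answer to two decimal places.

-0.16

μ = (0.5 + 0.3 + 0.4 − 0.5 − 0.8 − 0.6 − 0.1 + 0.2) / 8 = -0.60 / 8 = -0.0750%
Population σ = √[Σ(r − μ)² / 8] = √[1.7550 / 8] = √0.2194 = 0.4684%
IR = μ / tracking error = -0.0750 / 0.4684 = -0.1601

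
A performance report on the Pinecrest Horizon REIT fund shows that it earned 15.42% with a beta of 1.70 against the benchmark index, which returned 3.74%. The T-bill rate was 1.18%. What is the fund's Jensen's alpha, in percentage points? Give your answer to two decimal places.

9.89

CAPM expected return = Rf + β(Rm − Rf) = 1.18% + 1.70 × (3.74% − 1.18%) = 1.18 + 1.70 × 2.56 = 5.5320%
Jensen's α = Rp − E[R] = 15.42% − 5.5320% = 9.8880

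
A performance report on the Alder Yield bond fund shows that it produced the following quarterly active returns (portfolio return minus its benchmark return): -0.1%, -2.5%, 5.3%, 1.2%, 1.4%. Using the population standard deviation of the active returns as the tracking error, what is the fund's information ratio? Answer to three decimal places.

Mean return μ = 5.30 / 5 = 1.0600%
Σ(r − μ)² = (-0.1 − 1.0600)² + (-2.5 − 1.0600)² + … = 32.1320
population σ = √(32.1320 / 5) = √6.4264 = 2.5350%
IR = μ / tracking error = 1.0600 / 2.5350 = 0.4181

0.418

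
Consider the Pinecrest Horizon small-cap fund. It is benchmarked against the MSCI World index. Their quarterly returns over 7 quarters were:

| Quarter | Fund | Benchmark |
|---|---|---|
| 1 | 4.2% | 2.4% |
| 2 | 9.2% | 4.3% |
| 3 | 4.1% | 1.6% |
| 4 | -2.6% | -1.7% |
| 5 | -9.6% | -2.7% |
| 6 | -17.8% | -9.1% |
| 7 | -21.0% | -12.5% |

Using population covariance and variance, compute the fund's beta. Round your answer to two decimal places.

1.84

r̄p = -4.7857%,  r̄m = -2.5286%
Cov = Σ(rp − r̄p)(rm − r̄m) / 7 = 60.9018
Var(rm) = Σ(rm − r̄m)² / 7 = 33.0420
β = Cov / Var = 60.9018 / 33.0420 = 1.8432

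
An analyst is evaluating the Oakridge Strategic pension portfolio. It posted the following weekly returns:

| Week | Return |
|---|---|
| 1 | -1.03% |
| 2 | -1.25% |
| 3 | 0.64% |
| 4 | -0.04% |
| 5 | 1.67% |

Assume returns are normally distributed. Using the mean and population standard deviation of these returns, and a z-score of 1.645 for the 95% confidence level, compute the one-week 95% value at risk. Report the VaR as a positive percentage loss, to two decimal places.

1.78

r̄ = (-1.03 − 1.25 + 0.64 − 0.04 + 1.67) / 5 = -0.0020%
Population std dev = √[5.8235 / 5] = 1.0792%
VaR = −(r̄ − z·σ) = −(-0.0020 − 1.645 × 1.0792) = −(-1.7773) = 1.7773%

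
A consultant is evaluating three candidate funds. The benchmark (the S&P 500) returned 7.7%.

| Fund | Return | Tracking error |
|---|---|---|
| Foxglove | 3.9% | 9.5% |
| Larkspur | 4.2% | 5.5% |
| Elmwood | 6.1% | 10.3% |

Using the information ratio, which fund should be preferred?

Elmwood

Foxglove: IR = (3.9% − 7.7%) / 9.5% = -0.400
Larkspur: IR = (4.2% − 7.7%) / 5.5% = -0.636
Elmwood: IR = (6.1% − 7.7%) / 10.3% = -0.155
Highest: Elmwood (-0.155).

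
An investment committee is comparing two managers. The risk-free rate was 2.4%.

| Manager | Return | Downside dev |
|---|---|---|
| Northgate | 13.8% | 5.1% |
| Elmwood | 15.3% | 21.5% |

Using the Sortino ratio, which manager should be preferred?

Northgate: Sortino ratio = (13.8% − 2.4%) / 5.1% = 2.235
Elmwood: Sortino ratio = (15.3% − 2.4%) / 21.5% = 0.600
Highest: Northgate (2.235).

Northgate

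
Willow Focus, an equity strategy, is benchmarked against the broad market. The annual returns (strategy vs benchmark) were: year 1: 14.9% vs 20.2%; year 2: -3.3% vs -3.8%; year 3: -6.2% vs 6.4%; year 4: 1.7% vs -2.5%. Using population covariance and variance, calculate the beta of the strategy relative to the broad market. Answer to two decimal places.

0.64

r̄p = 1.7750%,  r̄m = 5.0750%
Cov = Σ(rp − r̄p)(rm − r̄m) / 4 = 58.3894
Var(rm) = Σ(rm − r̄m)² / 4 = 91.6669
β = Cov / Var = 58.3894 / 91.6669 = 0.6370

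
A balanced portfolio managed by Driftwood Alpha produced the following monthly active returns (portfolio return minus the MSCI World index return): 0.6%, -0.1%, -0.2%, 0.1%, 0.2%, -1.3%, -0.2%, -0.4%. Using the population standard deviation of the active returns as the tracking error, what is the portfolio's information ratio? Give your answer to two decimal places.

-0.31

Mean return r̄ = -1.30 / 8 = -0.1625%
Population std dev = √[2.1388 / 8] = 0.5171%
IR = r̄ / tracking error = -0.1625 / 0.5171 = -0.3143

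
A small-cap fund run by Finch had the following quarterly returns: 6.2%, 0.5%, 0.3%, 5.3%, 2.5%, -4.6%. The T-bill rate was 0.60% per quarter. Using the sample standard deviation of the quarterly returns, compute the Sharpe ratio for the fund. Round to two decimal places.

0.28

r̄ = (6.2 + 0.5 + 0.3 + 5.3 + 2.5 − 4.6) / 6 = 10.20 / 6 = 1.7000%
Σ(r − r̄)² = (6.2 − 1.7000)² + (0.5 − 1.7000)² + … = 76.9400
sample σ = √(76.9400 / 5) = √15.3880 = 3.9228%
Sharpe = (r̄ − rf) / σ = (1.7000 − 0.6) / 3.9228 = 1.1000 / 3.9228 = 0.2804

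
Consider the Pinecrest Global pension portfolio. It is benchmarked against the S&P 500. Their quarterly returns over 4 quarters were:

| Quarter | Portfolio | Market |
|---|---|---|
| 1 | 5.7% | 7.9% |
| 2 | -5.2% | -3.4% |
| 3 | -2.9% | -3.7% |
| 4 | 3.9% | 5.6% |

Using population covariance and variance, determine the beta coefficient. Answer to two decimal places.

r̄p = 0.3750%,  r̄m = 1.6000%
Cov = Σ(rp − r̄p)(rm − r̄m) / 4 = 23.2200
Var(rm) = Σ(rm − r̄m)² / 4 = 27.1950
β = Cov / Var = 23.2200 / 27.1950 = 0.8538

0.85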